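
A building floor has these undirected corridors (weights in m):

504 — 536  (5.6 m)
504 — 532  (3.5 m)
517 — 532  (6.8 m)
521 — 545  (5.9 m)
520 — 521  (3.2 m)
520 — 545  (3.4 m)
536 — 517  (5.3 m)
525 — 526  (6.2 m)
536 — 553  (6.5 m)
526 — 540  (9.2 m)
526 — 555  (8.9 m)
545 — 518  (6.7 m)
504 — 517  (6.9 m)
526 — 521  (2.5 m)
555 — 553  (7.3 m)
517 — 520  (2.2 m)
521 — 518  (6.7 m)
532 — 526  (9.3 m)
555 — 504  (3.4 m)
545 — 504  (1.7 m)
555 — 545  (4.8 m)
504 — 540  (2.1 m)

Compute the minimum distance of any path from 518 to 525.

15.4 m

Running Dijkstra from 518:
518: 0
545: 6.7  (via 518)
521: 6.7  (via 518)
504: 8.4  (via 545)
526: 9.2  (via 521)
520: 9.9  (via 521)
540: 10.5  (via 504)
555: 11.5  (via 545)
532: 11.9  (via 504)
517: 12.1  (via 520)
536: 14  (via 504)
525: 15.4  (via 526)
Shortest route: 518 → 521 → 526 → 525 = 15.4 m.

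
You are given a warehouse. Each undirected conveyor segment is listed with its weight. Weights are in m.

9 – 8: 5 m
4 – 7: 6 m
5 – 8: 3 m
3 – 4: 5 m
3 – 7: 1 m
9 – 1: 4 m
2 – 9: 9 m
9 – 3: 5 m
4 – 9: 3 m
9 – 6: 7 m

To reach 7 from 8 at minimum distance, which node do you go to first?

Compare a few routes:
8–9–3–7: 5+5+1 = 11
8–9–4–7: 5+3+6 = 14
8–9–4–3–7: 5+3+5+1 = 14
The minimum is 11 m via 8–9–3–7.
So from 8 the first move is to 9.

9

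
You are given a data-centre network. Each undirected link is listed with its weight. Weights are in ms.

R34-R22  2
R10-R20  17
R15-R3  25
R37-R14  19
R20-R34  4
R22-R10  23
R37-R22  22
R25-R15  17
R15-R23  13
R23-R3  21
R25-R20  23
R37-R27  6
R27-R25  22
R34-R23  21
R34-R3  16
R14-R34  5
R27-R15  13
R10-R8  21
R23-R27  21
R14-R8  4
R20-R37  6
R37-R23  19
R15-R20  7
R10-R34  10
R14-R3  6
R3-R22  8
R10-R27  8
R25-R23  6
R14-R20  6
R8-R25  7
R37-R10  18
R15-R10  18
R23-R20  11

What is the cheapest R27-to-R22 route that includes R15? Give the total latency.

Best R27 to R15: R27 → R15 costing 13
Best R15 to R22: R15 → R20 → R34 → R22 costing 13
Total via R15: 13 + 13 = 26 ms.

26 ms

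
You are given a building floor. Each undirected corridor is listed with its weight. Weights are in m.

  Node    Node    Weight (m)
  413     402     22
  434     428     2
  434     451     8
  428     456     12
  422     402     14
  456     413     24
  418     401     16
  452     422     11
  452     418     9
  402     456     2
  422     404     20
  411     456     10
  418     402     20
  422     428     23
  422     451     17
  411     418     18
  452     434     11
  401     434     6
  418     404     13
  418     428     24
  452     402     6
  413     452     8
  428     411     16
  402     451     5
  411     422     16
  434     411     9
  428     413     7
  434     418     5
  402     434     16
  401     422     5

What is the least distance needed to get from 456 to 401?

20 m

Running Dijkstra from 456:
456: 0
402: 2  (via 456)
451: 7  (via 402)
452: 8  (via 402)
411: 10  (via 456)
428: 12  (via 456)
434: 14  (via 428)
422: 16  (via 402)
413: 16  (via 452)
418: 17  (via 452)
401: 20  (via 434)
Shortest route: 456–428–434–401 = 20 m.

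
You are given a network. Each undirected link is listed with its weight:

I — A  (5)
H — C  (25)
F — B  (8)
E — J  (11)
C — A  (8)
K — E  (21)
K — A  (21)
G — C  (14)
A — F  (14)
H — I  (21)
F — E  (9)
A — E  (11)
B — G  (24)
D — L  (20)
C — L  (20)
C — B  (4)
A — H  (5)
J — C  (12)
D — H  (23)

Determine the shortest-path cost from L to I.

33

Settle nodes by increasing distance from L:
L: 0
C: 20  (via L)
D: 20  (via L)
B: 24  (via C)
A: 28  (via C)
F: 32  (via B)
J: 32  (via C)
H: 33  (via A)
I: 33  (via A)
Shortest route: L–C–A–I = 33.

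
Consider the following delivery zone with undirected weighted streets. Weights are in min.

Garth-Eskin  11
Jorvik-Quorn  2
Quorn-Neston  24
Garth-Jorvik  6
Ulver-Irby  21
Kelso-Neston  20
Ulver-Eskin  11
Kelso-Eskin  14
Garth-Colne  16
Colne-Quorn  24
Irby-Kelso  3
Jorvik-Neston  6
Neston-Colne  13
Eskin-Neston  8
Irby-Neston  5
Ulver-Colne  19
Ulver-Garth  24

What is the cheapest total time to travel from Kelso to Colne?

Settle nodes by increasing distance from Kelso:
Kelso: 0
Irby: 3  (via Kelso)
Neston: 8  (via Irby)
Eskin: 14  (via Kelso)
Jorvik: 14  (via Neston)
Quorn: 16  (via Jorvik)
Garth: 20  (via Jorvik)
Colne: 21  (via Neston)
Shortest route: Kelso → Irby → Neston → Colne = 21 min.

21 min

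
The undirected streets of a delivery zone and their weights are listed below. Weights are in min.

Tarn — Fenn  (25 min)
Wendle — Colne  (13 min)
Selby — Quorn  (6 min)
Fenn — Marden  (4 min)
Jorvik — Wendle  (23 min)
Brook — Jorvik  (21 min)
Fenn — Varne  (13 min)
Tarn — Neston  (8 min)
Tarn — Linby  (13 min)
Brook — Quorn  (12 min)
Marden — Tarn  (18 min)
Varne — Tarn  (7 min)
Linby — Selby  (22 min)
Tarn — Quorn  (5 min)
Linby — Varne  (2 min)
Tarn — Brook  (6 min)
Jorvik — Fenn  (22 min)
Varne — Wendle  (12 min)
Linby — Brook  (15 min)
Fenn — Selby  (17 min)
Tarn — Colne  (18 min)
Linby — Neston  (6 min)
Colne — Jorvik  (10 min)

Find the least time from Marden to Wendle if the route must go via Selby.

Best Marden to Selby: Marden → Fenn → Selby costing 21
Shortest Selby→Wendle: Selby → Quorn → Tarn → Varne → Wendle = 30
Total via Selby: 21 + 30 = 51 min.

51 min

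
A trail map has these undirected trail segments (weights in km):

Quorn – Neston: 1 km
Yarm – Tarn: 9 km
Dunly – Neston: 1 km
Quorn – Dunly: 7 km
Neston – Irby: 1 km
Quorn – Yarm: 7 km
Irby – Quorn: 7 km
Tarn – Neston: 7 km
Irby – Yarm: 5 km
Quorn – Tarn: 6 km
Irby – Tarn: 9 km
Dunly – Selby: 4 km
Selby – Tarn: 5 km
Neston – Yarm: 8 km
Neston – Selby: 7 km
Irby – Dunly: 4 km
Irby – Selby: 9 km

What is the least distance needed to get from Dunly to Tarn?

Settle nodes by increasing distance from Dunly:
Dunly: 0
Neston: 1  (via Dunly)
Irby: 2  (via Neston)
Quorn: 2  (via Neston)
Selby: 4  (via Dunly)
Yarm: 7  (via Irby)
Tarn: 8  (via Neston)
Shortest route: Dunly–Neston–Tarn = 8 km.

8 km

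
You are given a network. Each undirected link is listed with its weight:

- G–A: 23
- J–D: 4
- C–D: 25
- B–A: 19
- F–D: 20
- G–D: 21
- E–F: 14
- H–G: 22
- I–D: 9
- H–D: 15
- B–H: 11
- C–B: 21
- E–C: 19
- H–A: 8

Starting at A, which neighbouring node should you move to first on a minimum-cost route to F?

H

Compare a few routes:
A–G–D–F: 23+21+20 = 64
A–H–D–F: 8+15+20 = 43
Cheapest is A–H–D–F at 43.
So from A the first move is to H.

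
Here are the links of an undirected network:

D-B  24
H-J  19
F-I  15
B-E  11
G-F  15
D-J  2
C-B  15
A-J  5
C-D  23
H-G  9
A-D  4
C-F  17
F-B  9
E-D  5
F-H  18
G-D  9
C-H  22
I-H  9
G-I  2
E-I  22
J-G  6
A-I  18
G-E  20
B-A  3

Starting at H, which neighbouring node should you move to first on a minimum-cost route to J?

G

Candidate routes:
H - G - J: 9+6 = 15
H - I - G - J: 9+2+6 = 17
H - J: 19 = 19
Cheapest is H - G - J at 15.
So from H the first move is to G.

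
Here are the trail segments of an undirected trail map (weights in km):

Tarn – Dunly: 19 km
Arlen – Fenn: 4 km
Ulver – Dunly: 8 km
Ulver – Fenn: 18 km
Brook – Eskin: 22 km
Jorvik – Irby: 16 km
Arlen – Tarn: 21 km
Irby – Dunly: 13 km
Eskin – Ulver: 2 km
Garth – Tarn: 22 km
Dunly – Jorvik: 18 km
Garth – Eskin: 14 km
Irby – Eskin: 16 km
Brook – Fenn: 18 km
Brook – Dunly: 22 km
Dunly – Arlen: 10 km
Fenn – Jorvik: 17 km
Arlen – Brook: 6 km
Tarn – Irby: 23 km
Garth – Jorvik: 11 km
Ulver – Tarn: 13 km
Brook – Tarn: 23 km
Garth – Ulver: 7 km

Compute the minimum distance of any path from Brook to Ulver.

Enumerating some paths:
Brook - Arlen - Fenn - Ulver: 6+4+18 = 28
Brook - Arlen - Dunly - Ulver: 6+10+8 = 24
The minimum is 24 km via Brook - Arlen - Dunly - Ulver.

24 km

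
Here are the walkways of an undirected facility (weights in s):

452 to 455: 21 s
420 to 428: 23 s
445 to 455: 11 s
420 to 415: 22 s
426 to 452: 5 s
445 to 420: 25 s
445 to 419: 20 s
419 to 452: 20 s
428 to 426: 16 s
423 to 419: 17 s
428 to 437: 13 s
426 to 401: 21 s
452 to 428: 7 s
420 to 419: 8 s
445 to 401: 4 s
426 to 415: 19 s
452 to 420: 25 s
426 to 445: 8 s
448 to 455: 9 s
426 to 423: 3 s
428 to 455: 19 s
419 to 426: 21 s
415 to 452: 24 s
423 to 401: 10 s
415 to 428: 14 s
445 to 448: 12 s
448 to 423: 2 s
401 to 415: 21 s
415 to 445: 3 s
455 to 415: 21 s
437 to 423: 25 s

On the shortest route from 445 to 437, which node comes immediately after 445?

Compare a few routes:
445 - 426 - 423 - 437: 8+3+25 = 36
445 - 426 - 452 - 428 - 437: 8+5+7+13 = 33
445 - 415 - 428 - 437: 3+14+13 = 30
445 - 426 - 428 - 437: 8+16+13 = 37
Cheapest is 445 - 415 - 428 - 437 at 30 s.
So from 445 the first move is to 415.

415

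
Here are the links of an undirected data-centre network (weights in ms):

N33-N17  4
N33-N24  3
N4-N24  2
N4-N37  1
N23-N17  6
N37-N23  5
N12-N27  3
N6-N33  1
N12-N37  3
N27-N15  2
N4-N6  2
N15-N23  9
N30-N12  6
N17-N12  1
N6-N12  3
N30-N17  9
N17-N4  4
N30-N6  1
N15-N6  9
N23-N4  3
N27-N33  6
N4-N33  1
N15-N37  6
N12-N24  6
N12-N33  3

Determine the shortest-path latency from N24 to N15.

Candidate routes:
N24–N4–N37–N15: 2+1+6 = 9
N24–N12–N27–N15: 6+3+2 = 11
The minimum is 9 ms via N24–N4–N37–N15.

9 ms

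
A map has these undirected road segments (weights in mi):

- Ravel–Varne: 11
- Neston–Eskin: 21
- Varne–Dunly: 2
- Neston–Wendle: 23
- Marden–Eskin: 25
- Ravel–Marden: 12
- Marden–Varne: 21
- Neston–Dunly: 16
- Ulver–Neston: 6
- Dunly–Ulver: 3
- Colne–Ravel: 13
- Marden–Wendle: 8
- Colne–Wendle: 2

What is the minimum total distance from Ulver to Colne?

29 mi

Candidate routes:
Ulver - Dunly - Varne - Ravel - Colne: 3+2+11+13 = 29
Ulver - Neston - Wendle - Colne: 6+23+2 = 31
The minimum is 29 mi via Ulver - Dunly - Varne - Ravel - Colne.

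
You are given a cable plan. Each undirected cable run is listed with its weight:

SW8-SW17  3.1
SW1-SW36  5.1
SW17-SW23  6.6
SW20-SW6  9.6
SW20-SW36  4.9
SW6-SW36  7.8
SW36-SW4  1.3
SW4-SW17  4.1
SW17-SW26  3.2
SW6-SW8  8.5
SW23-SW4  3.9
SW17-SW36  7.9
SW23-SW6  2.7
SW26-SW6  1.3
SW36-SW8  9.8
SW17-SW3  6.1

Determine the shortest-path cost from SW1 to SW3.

16.6

Settle nodes by increasing distance from SW1:
SW1: 0
SW36: 5.1  (via SW1)
SW4: 6.4  (via SW36)
SW20: 10  (via SW36)
SW23: 10.3  (via SW4)
SW17: 10.5  (via SW4)
SW6: 12.9  (via SW36)
SW8: 13.6  (via SW17)
SW26: 13.7  (via SW17)
SW3: 16.6  (via SW17)
Shortest route: SW1 → SW36 → SW4 → SW17 → SW3 = 16.6.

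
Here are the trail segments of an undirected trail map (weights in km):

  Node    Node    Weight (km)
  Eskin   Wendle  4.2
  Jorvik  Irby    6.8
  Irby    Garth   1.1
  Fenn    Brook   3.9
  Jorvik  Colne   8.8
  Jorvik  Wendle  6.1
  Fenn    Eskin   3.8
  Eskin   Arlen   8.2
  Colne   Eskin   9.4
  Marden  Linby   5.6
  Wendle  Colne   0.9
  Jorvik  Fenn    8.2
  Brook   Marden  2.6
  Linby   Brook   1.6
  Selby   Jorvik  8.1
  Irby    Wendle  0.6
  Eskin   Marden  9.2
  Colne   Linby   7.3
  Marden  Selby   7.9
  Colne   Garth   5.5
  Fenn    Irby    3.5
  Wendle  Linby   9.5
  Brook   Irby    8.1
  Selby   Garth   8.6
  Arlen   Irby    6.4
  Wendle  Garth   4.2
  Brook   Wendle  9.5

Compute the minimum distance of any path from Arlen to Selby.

Settle nodes by increasing distance from Arlen:
Arlen: 0
Irby: 6.4  (via Arlen)
Wendle: 7  (via Irby)
Garth: 7.5  (via Irby)
Colne: 7.9  (via Wendle)
Eskin: 8.2  (via Arlen)
Fenn: 9.9  (via Irby)
Jorvik: 13.1  (via Wendle)
Brook: 13.8  (via Fenn)
Linby: 15.2  (via Colne)
Selby: 16.1  (via Garth)
Shortest route: Arlen–Irby–Garth–Selby = 16.1 km.

16.1 km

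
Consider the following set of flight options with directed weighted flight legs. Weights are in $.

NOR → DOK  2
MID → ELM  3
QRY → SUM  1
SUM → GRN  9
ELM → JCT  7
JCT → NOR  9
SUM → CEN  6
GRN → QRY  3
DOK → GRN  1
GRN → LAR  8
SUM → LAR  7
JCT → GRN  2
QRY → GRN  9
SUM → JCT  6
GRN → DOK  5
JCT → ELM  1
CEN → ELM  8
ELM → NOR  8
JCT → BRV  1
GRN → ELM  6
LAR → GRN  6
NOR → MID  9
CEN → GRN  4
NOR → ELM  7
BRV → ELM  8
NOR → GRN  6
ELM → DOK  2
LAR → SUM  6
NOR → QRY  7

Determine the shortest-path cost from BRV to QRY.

$14

Candidate routes:
BRV–ELM–DOK–GRN–QRY: 8+2+1+3 = 14
BRV–ELM–NOR–QRY: 8+8+7 = 23
BRV–ELM–NOR–DOK–GRN–QRY: 8+8+2+1+3 = 22
BRV–ELM–JCT–GRN–QRY: 8+7+2+3 = 20
Cheapest is BRV–ELM–DOK–GRN–QRY at $14.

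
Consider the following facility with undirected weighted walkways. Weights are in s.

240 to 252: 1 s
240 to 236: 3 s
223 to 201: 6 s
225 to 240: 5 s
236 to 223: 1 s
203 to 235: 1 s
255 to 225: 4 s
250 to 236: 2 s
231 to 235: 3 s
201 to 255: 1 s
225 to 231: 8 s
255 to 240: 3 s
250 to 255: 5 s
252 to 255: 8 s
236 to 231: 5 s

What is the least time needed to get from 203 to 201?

16 s

Shortest distances from 203:
203: 0
235: 1  (via 203)
231: 4  (via 235)
236: 9  (via 231)
223: 10  (via 236)
250: 11  (via 236)
240: 12  (via 236)
225: 12  (via 231)
252: 13  (via 240)
255: 15  (via 240)
201: 16  (via 223)
Shortest route: 203–235–231–236–223–201 = 16 s.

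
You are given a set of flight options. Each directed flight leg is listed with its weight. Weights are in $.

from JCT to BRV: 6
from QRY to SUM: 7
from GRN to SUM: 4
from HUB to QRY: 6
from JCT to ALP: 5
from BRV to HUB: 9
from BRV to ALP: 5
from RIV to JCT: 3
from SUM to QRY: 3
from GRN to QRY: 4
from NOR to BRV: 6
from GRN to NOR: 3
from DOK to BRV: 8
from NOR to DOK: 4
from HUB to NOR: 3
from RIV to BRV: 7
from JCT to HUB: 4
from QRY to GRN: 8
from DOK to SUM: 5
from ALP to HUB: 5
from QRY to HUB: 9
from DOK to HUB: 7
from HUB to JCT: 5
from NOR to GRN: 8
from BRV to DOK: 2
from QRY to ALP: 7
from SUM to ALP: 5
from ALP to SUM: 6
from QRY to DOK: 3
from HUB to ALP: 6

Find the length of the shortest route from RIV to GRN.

Compare a few routes:
RIV - JCT - HUB - NOR - GRN: 3+4+3+8 = 18
RIV - JCT - HUB - QRY - GRN: 3+4+6+8 = 21
Cheapest is RIV - JCT - HUB - NOR - GRN at $18.

$18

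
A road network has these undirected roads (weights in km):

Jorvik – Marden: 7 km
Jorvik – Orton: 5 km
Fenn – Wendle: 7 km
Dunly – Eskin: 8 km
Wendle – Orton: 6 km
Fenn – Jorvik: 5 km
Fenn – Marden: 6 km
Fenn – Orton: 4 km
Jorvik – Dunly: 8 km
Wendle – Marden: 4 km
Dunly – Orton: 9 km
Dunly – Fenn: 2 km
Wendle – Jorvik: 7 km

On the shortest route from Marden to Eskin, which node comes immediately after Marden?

Enumerating some paths:
Marden–Fenn–Dunly–Eskin: 6+2+8 = 16
Marden–Jorvik–Fenn–Dunly–Eskin: 7+5+2+8 = 22
Marden–Wendle–Fenn–Dunly–Eskin: 4+7+2+8 = 21
The minimum is 16 km via Marden–Fenn–Dunly–Eskin.
So from Marden the first move is to Fenn.

Fenn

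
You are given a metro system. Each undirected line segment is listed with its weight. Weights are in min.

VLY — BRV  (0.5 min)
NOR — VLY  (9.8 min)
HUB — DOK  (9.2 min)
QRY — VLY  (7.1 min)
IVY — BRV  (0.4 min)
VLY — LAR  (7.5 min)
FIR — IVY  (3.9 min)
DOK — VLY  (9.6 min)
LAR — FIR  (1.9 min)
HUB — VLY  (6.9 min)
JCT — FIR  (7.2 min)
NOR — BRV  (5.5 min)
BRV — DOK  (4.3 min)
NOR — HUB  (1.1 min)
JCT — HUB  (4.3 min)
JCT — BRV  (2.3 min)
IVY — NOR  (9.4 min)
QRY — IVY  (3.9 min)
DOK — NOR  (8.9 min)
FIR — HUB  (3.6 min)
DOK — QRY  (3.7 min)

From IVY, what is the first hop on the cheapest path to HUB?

BRV

Compare a few routes:
IVY → BRV → VLY → HUB: 0.4+0.5+6.9 = 7.8
IVY → NOR → HUB: 9.4+1.1 = 10.5
IVY → BRV → JCT → HUB: 0.4+2.3+4.3 = 7
IVY → FIR → HUB: 3.9+3.6 = 7.5
Cheapest is IVY → BRV → JCT → HUB at 7 min.
So from IVY the first move is to BRV.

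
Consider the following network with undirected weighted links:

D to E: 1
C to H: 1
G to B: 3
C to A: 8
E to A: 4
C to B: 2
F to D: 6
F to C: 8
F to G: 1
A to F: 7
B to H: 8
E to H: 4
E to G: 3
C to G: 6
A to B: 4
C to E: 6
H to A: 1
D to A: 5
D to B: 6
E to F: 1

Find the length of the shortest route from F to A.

Running Dijkstra from F:
F: 0
E: 1  (via F)
G: 1  (via F)
D: 2  (via E)
B: 4  (via G)
A: 5  (via E)
Shortest route: F → E → A = 5.

5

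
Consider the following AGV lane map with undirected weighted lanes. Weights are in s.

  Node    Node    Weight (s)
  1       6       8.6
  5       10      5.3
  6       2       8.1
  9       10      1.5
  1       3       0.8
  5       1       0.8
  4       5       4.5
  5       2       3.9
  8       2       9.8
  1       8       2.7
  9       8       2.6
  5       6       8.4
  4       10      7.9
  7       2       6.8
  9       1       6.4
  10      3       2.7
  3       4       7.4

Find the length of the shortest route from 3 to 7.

12.3 s

Candidate routes:
3 → 1 → 5 → 2 → 7: 0.8+0.8+3.9+6.8 = 12.3
3 → 10 → 5 → 2 → 7: 2.7+5.3+3.9+6.8 = 18.7
3 → 1 → 8 → 2 → 7: 0.8+2.7+9.8+6.8 = 20.1
3 → 10 → 9 → 8 → 1 → 5 → 2 → 7: 2.7+1.5+2.6+2.7+0.8+3.9+6.8 = 21
Cheapest is 3 → 1 → 5 → 2 → 7 at 12.3 s.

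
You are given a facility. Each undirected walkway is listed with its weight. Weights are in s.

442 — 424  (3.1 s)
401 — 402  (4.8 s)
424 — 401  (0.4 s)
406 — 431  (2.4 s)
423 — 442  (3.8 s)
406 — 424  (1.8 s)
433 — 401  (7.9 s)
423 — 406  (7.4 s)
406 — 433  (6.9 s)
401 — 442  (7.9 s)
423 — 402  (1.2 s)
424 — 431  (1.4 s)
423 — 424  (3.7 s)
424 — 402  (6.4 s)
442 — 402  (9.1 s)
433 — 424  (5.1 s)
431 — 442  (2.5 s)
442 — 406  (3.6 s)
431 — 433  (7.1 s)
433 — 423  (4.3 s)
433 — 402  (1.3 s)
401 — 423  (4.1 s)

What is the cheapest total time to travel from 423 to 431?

5.1 s

Compare a few routes:
423 → 424 → 431: 3.7+1.4 = 5.1
423 → 442 → 431: 3.8+2.5 = 6.3
423 → 401 → 424 → 431: 4.1+0.4+1.4 = 5.9
Cheapest is 423 → 424 → 431 at 5.1 s.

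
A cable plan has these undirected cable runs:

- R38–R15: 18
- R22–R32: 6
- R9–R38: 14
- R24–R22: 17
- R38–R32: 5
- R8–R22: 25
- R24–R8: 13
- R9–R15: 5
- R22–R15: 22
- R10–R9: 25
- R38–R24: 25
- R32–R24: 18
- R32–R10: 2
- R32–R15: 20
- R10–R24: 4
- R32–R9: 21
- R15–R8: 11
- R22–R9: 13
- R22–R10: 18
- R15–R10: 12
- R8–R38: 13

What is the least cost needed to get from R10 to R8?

Running Dijkstra from R10:
R10: 0
R32: 2  (via R10)
R24: 4  (via R10)
R38: 7  (via R32)
R22: 8  (via R32)
R15: 12  (via R10)
R8: 17  (via R24)
Shortest route: R10 → R24 → R8 = 17.

17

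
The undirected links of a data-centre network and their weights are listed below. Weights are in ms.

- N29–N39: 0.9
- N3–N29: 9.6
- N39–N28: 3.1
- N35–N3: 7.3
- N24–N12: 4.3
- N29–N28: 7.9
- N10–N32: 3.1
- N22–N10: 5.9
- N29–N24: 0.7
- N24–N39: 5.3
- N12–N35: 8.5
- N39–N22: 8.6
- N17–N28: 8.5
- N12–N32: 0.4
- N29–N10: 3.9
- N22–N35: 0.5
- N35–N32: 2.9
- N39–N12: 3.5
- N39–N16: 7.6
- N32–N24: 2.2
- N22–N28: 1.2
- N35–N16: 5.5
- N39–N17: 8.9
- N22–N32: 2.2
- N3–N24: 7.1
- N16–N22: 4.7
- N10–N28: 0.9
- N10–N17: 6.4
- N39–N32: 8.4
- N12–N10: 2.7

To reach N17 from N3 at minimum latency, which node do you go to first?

Enumerating some paths:
N3–N35–N22–N28–N10–N17: 7.3+0.5+1.2+0.9+6.4 = 16.3
N3–N24–N29–N39–N17: 7.1+0.7+0.9+8.9 = 17.6
N3–N35–N22–N28–N17: 7.3+0.5+1.2+8.5 = 17.5
The minimum is 16.3 ms via N3–N35–N22–N28–N10–N17.
So from N3 the first move is to N35.

N35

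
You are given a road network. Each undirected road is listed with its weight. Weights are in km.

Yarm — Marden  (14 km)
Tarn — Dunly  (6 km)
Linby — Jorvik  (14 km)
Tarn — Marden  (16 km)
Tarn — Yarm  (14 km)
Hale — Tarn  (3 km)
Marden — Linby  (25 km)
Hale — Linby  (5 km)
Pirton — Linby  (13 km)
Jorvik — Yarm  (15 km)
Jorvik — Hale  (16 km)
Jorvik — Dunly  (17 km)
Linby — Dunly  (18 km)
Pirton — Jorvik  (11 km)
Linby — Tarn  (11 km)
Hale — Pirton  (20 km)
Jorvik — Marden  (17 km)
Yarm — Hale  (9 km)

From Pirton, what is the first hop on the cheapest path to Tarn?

Compare a few routes:
Pirton - Hale - Tarn: 20+3 = 23
Pirton - Linby - Hale - Tarn: 13+5+3 = 21
Cheapest is Pirton - Linby - Hale - Tarn at 21 km.
So from Pirton the first move is to Linby.

Linby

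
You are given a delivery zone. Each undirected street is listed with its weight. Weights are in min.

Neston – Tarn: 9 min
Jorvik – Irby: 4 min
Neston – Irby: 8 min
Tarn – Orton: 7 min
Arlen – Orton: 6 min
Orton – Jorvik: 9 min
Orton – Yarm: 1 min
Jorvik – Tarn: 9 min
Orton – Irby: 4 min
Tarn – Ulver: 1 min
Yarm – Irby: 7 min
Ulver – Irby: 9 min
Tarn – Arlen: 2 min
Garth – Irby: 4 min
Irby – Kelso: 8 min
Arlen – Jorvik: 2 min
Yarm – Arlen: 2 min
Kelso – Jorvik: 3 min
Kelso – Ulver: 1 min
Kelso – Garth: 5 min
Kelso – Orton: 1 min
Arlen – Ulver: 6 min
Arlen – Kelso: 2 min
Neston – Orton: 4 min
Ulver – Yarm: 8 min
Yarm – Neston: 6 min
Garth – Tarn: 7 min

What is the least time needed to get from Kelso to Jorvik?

Running Dijkstra from Kelso:
Kelso: 0
Orton: 1  (via Kelso)
Ulver: 1  (via Kelso)
Arlen: 2  (via Kelso)
Tarn: 2  (via Ulver)
Yarm: 2  (via Orton)
Jorvik: 3  (via Kelso)
Shortest route: Kelso–Jorvik = 3 min.

3 min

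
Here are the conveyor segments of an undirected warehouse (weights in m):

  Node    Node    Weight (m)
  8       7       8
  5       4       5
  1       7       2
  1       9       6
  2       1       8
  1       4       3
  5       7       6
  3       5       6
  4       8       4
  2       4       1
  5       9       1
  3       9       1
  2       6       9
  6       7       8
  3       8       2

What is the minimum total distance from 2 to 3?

7 m

Shortest distances from 2:
2: 0
4: 1  (via 2)
1: 4  (via 4)
8: 5  (via 4)
5: 6  (via 4)
7: 6  (via 1)
3: 7  (via 8)
Shortest route: 2 → 4 → 8 → 3 = 7 m.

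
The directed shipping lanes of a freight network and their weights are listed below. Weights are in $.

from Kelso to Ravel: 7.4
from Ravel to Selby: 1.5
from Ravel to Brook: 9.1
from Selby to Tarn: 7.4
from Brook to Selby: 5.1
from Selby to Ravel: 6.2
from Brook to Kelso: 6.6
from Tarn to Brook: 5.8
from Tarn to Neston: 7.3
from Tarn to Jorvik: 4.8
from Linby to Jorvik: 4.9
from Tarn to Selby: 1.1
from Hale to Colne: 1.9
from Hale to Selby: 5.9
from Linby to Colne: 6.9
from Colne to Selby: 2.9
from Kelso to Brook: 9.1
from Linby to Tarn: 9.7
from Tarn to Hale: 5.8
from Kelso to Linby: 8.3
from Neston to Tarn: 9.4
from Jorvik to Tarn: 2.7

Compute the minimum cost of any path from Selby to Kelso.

$19.8

Enumerating some paths:
Selby → Tarn → Brook → Kelso: 7.4+5.8+6.6 = 19.8
Selby → Ravel → Brook → Kelso: 6.2+9.1+6.6 = 21.9
The minimum is $19.8 via Selby → Tarn → Brook → Kelso.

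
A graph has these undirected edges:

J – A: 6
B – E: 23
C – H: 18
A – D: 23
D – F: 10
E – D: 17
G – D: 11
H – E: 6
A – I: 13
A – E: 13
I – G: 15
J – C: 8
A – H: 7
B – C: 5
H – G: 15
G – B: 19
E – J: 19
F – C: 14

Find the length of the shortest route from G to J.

Settle nodes by increasing distance from G:
G: 0
D: 11  (via G)
H: 15  (via G)
I: 15  (via G)
B: 19  (via G)
E: 21  (via H)
F: 21  (via D)
A: 22  (via H)
C: 24  (via B)
J: 28  (via A)
Shortest route: G–H–A–J = 28.

28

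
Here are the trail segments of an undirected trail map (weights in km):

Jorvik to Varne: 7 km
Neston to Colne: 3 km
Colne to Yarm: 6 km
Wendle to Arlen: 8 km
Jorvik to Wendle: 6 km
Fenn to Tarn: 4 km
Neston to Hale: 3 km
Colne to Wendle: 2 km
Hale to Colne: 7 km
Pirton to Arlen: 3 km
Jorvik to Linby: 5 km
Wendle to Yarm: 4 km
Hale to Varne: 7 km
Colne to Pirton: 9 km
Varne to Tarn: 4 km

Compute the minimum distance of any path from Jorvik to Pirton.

Shortest distances from Jorvik:
Jorvik: 0
Linby: 5  (via Jorvik)
Wendle: 6  (via Jorvik)
Varne: 7  (via Jorvik)
Colne: 8  (via Wendle)
Yarm: 10  (via Wendle)
Tarn: 11  (via Varne)
Neston: 11  (via Colne)
Hale: 14  (via Varne)
Arlen: 14  (via Wendle)
Fenn: 15  (via Tarn)
Pirton: 17  (via Colne)
Shortest route: Jorvik → Wendle → Colne → Pirton = 17 km.

17 km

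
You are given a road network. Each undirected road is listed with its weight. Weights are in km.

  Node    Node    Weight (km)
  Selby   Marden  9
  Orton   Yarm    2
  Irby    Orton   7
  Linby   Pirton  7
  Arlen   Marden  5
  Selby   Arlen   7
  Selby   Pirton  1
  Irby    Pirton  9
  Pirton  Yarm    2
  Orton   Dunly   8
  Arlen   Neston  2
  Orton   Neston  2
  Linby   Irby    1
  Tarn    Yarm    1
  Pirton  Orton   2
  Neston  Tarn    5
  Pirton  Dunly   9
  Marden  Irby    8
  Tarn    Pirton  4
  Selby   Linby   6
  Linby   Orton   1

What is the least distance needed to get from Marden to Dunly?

17 km

Running Dijkstra from Marden:
Marden: 0
Arlen: 5  (via Marden)
Neston: 7  (via Arlen)
Irby: 8  (via Marden)
Linby: 9  (via Irby)
Orton: 9  (via Neston)
Selby: 9  (via Marden)
Pirton: 10  (via Selby)
Yarm: 11  (via Orton)
Tarn: 12  (via Neston)
Dunly: 17  (via Orton)
Shortest route: Marden → Arlen → Neston → Orton → Dunly = 17 km.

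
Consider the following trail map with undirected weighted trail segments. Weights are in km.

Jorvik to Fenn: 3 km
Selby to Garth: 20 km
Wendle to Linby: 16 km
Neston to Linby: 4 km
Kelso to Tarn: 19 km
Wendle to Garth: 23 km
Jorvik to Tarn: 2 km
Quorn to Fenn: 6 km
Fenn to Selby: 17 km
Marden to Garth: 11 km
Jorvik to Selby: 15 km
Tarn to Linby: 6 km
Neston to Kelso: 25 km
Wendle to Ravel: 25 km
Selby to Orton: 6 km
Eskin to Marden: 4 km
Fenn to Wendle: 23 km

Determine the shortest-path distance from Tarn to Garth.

37 km

Running Dijkstra from Tarn:
Tarn: 0
Jorvik: 2  (via Tarn)
Fenn: 5  (via Jorvik)
Linby: 6  (via Tarn)
Neston: 10  (via Linby)
Quorn: 11  (via Fenn)
Selby: 17  (via Jorvik)
Kelso: 19  (via Tarn)
Wendle: 22  (via Linby)
Orton: 23  (via Selby)
Garth: 37  (via Selby)
Shortest route: Tarn–Jorvik–Selby–Garth = 37 km.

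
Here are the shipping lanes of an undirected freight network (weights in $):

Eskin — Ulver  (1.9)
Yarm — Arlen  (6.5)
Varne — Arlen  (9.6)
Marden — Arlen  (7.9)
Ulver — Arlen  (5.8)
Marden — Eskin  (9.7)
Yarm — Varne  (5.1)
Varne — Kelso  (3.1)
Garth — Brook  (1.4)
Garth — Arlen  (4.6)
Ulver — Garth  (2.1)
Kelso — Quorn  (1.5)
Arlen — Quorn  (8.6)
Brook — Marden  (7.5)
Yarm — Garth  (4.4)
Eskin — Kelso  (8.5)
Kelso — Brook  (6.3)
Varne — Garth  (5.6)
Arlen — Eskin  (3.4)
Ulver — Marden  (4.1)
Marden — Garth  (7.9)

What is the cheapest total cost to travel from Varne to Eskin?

Compare a few routes:
Varne - Yarm - Garth - Ulver - Eskin: 5.1+4.4+2.1+1.9 = 13.5
Varne - Kelso - Eskin: 3.1+8.5 = 11.6
Varne - Garth - Ulver - Eskin: 5.6+2.1+1.9 = 9.6
Varne - Arlen - Eskin: 9.6+3.4 = 13
The minimum is $9.6 via Varne - Garth - Ulver - Eskin.

$9.6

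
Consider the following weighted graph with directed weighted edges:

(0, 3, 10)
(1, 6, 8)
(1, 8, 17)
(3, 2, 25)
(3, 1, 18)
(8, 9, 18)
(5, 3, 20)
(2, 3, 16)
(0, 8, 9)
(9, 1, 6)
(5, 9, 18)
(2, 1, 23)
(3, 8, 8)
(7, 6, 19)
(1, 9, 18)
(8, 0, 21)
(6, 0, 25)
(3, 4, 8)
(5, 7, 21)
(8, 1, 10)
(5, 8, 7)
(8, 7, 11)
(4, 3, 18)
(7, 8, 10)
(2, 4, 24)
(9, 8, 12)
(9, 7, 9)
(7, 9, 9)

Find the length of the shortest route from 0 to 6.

Compare a few routes:
0–8–1–6: 9+10+8 = 27
0–3–1–6: 10+18+8 = 36
Cheapest is 0–8–1–6 at 27.

27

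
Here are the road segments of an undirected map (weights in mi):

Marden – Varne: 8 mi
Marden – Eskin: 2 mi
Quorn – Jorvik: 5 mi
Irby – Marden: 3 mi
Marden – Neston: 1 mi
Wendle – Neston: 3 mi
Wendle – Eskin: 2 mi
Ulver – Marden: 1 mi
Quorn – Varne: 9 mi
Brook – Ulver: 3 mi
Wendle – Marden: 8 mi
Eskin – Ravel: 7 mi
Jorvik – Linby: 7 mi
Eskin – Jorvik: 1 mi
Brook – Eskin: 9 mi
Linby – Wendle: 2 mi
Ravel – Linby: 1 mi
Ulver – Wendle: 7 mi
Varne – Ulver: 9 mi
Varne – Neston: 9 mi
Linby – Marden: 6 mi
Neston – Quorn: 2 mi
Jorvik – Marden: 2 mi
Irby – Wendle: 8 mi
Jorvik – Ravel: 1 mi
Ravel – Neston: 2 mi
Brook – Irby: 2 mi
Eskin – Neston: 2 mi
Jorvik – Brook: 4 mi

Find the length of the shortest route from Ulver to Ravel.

4 mi

Running Dijkstra from Ulver:
Ulver: 0
Marden: 1  (via Ulver)
Neston: 2  (via Marden)
Brook: 3  (via Ulver)
Jorvik: 3  (via Marden)
Eskin: 3  (via Marden)
Ravel: 4  (via Neston)
Shortest route: Ulver–Marden–Neston–Ravel = 4 mi.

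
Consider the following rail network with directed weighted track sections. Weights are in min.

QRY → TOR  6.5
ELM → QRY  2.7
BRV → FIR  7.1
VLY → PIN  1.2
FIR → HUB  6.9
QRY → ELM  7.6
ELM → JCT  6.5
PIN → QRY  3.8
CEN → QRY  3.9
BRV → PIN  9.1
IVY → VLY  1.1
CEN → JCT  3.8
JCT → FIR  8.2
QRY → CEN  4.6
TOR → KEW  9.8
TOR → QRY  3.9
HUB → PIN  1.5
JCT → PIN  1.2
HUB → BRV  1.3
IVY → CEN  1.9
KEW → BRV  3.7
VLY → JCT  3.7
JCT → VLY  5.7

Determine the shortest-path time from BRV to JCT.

21.3 min

Settle nodes by increasing distance from BRV:
BRV: 0
FIR: 7.1  (via BRV)
PIN: 9.1  (via BRV)
QRY: 12.9  (via PIN)
HUB: 14  (via FIR)
CEN: 17.5  (via QRY)
TOR: 19.4  (via QRY)
ELM: 20.5  (via QRY)
JCT: 21.3  (via CEN)
Shortest route: BRV–PIN–QRY–CEN–JCT = 21.3 min.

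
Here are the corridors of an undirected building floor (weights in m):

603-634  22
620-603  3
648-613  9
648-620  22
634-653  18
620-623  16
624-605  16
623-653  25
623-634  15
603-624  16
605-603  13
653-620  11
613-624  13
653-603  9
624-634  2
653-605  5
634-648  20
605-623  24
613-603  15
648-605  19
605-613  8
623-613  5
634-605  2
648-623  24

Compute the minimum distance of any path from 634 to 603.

Settle nodes by increasing distance from 634:
634: 0
624: 2  (via 634)
605: 2  (via 634)
653: 7  (via 605)
613: 10  (via 605)
603: 15  (via 605)
Shortest route: 634 → 605 → 603 = 15 m.

15 m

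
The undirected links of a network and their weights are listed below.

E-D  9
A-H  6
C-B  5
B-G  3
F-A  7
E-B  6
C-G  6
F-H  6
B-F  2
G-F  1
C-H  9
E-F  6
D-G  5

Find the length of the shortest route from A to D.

Settle nodes by increasing distance from A:
A: 0
H: 6  (via A)
F: 7  (via A)
G: 8  (via F)
B: 9  (via F)
D: 13  (via G)
Shortest route: A–F–G–D = 13.

13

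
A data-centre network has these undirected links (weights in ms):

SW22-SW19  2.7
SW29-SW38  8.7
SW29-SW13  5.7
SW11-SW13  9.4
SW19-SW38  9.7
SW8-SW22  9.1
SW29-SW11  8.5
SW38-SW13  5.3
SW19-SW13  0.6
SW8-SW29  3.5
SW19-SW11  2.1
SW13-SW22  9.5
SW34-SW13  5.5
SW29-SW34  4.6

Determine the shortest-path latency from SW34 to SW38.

Candidate routes:
SW34–SW13–SW19–SW38: 5.5+0.6+9.7 = 15.8
SW34–SW13–SW38: 5.5+5.3 = 10.8
SW34–SW29–SW13–SW38: 4.6+5.7+5.3 = 15.6
SW34–SW29–SW38: 4.6+8.7 = 13.3
The minimum is 10.8 ms via SW34–SW13–SW38.

10.8 ms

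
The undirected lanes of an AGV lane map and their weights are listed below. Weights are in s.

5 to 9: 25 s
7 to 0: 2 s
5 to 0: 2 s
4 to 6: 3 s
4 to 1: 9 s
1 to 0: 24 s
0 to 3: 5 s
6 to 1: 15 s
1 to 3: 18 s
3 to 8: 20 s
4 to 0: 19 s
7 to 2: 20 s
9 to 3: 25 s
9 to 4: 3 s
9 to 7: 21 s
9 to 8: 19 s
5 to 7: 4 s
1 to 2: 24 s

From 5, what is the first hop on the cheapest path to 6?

0

Compare a few routes:
5–0–4–6: 2+19+3 = 24
5–9–4–6: 25+3+3 = 31
5–7–0–4–6: 4+2+19+3 = 28
Cheapest is 5–0–4–6 at 24 s.
So from 5 the first move is to 0.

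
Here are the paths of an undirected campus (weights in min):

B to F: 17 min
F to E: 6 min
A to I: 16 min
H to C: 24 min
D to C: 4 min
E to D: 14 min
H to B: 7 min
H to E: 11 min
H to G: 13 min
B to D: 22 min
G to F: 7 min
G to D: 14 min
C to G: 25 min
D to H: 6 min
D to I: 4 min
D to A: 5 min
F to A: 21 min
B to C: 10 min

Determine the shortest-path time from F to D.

20 min

Shortest distances from F:
F: 0
E: 6  (via F)
G: 7  (via F)
B: 17  (via F)
H: 17  (via E)
D: 20  (via E)
Shortest route: F → E → D = 20 min.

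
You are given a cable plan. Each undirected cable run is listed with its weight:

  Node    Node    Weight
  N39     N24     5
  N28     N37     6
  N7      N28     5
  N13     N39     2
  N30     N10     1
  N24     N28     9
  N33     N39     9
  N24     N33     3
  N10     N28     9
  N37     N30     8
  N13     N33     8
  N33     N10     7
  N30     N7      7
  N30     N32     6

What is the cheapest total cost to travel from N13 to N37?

22

Compare a few routes:
N13 - N39 - N24 - N28 - N37: 2+5+9+6 = 22
N13 - N39 - N24 - N33 - N10 - N30 - N37: 2+5+3+7+1+8 = 26
N13 - N33 - N10 - N30 - N37: 8+7+1+8 = 24
Cheapest is N13 - N39 - N24 - N28 - N37 at 22.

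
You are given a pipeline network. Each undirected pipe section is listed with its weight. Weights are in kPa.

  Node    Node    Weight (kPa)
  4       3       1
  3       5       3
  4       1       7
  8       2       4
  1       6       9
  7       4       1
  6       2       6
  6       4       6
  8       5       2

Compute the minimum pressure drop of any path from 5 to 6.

10 kPa

Candidate routes:
5 → 3 → 4 → 6: 3+1+6 = 10
5 → 8 → 2 → 6: 2+4+6 = 12
The minimum is 10 kPa via 5 → 3 → 4 → 6.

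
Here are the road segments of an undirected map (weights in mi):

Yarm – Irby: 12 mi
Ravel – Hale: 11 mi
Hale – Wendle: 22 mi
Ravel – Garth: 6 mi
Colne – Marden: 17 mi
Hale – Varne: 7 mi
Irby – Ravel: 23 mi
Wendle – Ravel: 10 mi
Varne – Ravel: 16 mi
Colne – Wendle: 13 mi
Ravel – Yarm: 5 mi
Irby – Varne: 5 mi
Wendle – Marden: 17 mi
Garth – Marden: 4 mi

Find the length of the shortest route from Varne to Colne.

Running Dijkstra from Varne:
Varne: 0
Irby: 5  (via Varne)
Hale: 7  (via Varne)
Ravel: 16  (via Varne)
Yarm: 17  (via Irby)
Garth: 22  (via Ravel)
Marden: 26  (via Garth)
Wendle: 26  (via Ravel)
Colne: 39  (via Wendle)
Shortest route: Varne → Ravel → Wendle → Colne = 39 mi.

39 mi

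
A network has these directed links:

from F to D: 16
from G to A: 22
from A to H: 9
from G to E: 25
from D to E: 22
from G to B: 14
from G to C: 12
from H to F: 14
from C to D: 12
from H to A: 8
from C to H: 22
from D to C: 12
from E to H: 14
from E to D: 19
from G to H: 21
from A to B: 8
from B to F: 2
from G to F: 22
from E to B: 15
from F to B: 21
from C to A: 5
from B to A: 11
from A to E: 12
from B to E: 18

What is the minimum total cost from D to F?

27

Candidate routes:
D - E - B - F: 22+15+2 = 39
D - C - A - B - F: 12+5+8+2 = 27
The minimum is 27 via D - C - A - B - F.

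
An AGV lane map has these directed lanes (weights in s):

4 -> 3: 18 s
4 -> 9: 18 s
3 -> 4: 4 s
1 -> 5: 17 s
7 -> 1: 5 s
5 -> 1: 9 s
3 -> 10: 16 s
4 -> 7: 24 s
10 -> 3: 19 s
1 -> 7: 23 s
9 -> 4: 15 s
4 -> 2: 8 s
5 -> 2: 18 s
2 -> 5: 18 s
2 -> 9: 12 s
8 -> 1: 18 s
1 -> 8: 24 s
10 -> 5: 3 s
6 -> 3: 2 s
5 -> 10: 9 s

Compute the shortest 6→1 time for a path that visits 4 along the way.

Best 6 to 4: 6–3–4 costing 6
Best 4 to 1: 4–7–1 costing 29
Total via 4: 6 + 29 = 35 s.

35 s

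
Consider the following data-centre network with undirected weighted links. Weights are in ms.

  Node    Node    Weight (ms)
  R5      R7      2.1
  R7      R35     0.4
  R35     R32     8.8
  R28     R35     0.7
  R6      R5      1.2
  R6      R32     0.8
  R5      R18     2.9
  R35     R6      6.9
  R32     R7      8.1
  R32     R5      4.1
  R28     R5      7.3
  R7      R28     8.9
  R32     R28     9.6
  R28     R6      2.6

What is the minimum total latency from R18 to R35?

Shortest distances from R18:
R18: 0
R5: 2.9  (via R18)
R6: 4.1  (via R5)
R32: 4.9  (via R6)
R7: 5  (via R5)
R35: 5.4  (via R7)
Shortest route: R18 → R5 → R7 → R35 = 5.4 ms.

5.4 ms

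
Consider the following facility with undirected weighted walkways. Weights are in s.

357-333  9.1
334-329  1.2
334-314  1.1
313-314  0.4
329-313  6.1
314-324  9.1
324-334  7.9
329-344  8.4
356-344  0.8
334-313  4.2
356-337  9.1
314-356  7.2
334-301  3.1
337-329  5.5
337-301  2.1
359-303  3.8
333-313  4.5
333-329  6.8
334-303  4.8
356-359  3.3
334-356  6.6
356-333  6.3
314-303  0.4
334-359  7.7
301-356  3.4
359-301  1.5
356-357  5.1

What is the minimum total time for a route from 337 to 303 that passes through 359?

7.4 s

Best 337 to 359: 337–301–359 costing 3.6
Best 359 to 303: 359–303 costing 3.8
Total via 359: 3.6 + 3.8 = 7.4 s.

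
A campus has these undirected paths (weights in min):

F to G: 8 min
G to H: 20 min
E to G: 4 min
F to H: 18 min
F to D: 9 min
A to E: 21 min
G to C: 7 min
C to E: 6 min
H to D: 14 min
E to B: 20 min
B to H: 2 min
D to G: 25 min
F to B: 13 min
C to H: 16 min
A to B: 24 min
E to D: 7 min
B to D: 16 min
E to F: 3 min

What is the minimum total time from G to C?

Settle nodes by increasing distance from G:
G: 0
E: 4  (via G)
C: 7  (via G)
Shortest route: G → C = 7 min.

7 min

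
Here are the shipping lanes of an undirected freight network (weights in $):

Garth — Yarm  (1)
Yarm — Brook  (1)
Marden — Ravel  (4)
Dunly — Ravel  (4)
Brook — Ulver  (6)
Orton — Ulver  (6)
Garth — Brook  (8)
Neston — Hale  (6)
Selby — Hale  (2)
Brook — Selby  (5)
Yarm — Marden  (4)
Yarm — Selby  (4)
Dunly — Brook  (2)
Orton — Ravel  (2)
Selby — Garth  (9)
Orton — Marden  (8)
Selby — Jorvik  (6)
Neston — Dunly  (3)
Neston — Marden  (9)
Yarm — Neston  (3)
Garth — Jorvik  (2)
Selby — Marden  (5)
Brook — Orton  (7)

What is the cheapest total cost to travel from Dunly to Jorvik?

$6

Settle nodes by increasing distance from Dunly:
Dunly: 0
Brook: 2  (via Dunly)
Yarm: 3  (via Brook)
Neston: 3  (via Dunly)
Ravel: 4  (via Dunly)
Garth: 4  (via Yarm)
Jorvik: 6  (via Garth)
Shortest route: Dunly → Brook → Yarm → Garth → Jorvik = $6.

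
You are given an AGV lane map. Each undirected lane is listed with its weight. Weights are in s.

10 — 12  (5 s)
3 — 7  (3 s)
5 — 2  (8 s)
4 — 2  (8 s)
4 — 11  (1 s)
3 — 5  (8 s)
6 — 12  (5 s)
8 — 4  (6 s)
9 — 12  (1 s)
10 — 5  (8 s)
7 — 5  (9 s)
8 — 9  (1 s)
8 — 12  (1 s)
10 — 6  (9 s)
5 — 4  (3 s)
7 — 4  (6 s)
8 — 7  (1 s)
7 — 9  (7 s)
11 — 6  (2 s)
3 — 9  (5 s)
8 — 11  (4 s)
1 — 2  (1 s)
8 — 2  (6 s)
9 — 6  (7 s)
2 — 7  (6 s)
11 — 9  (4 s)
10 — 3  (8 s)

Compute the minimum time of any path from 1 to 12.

Candidate routes:
1–2–8–12: 1+6+1 = 8
1–2–8–9–12: 1+6+1+1 = 9
The minimum is 8 s via 1–2–8–12.

8 s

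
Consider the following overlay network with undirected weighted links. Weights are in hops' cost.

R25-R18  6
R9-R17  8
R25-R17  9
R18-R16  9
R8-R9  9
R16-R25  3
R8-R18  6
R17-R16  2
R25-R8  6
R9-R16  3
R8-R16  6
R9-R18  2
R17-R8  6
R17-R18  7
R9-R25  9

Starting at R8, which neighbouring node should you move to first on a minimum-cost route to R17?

R17

Candidate routes:
R8 → R18 → R17: 6+7 = 13
R8 → R17: 6 = 6
R8 → R25 → R16 → R17: 6+3+2 = 11
R8 → R16 → R17: 6+2 = 8
Cheapest is R8 → R17 at 6 hops' cost.
So from R8 the first move is to R17.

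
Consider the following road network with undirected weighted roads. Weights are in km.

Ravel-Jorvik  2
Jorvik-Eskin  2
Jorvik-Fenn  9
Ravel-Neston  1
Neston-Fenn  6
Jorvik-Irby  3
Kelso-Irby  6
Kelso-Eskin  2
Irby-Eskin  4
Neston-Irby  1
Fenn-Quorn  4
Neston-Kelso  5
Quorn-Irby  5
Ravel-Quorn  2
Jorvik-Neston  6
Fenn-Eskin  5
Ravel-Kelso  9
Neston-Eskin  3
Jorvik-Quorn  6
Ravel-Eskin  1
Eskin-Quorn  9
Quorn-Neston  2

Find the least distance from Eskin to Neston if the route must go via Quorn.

5 km

Best Eskin to Quorn: Eskin–Ravel–Quorn costing 3
Best Quorn to Neston: Quorn–Neston costing 2
Total via Quorn: 3 + 2 = 5 km.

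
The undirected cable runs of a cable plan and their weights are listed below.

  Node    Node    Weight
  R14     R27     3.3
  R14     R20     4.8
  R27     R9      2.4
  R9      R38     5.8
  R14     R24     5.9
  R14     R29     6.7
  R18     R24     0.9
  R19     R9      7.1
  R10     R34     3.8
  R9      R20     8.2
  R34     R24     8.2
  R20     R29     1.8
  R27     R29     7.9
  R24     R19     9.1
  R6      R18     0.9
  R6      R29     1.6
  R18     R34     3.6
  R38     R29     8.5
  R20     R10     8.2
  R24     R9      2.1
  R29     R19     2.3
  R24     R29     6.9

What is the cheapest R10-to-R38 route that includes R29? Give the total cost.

18.4

Best R10 to R29: R10 → R34 → R18 → R6 → R29 costing 9.9
Shortest R29→R38: R29 → R38 = 8.5
Total via R29: 9.9 + 8.5 = 18.4.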